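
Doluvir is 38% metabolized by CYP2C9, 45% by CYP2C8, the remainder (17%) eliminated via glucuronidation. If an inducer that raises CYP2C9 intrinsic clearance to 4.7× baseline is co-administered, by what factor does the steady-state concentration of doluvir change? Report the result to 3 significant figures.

The CYP2C9 pathway (38% of clearance) rises to 4.7× activity: 0.38 × 4.7 = 1.786.
CYP2C8 (45%) and the residual 17% are unaffected.
CL_new/CL_old = 1.786 + 0.45 + 0.17 = 2.406.
Since steady-state concentration ∝ 1/CL, the ratio is 1 / 2.406 = 0.416.

0.416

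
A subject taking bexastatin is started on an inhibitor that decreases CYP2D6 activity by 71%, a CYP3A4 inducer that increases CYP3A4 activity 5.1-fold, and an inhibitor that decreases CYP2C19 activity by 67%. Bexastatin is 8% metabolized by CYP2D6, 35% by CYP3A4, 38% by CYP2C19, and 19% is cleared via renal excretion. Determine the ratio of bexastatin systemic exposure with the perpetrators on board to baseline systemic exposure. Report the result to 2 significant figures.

The CYP2D6 pathway (8% of clearance) drops to 0.29× activity: 0.08 × 0.29 = 0.0232.
The CYP3A4 pathway (35% of clearance) rises to 5.1× activity: 0.35 × 5.1 = 1.785.
The CYP2C19 pathway (38% of clearance) falls to 0.33× activity: 0.38 × 0.33 = 0.1254.
The remaining 19% of clearance is unaffected.
New clearance relative to baseline: 0.0232 + 1.785 + 0.1254 + 0.19 = 2.1236.
Net systemic exposure ratio = 1 / 2.1236 = 0.47.

0.47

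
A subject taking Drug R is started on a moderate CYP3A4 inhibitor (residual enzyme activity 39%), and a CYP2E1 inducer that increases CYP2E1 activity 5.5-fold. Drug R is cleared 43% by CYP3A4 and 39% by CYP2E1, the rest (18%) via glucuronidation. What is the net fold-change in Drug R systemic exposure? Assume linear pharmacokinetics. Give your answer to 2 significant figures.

The CYP3A4 pathway (43% of clearance) is reduced to 0.39× activity: 0.43 × 0.39 = 0.1677.
The CYP2E1 pathway (39% of clearance) increases to 5.5× activity: 0.39 × 5.5 = 2.145.
Non-CYP routes (18%) are unchanged.
Relative clearance = 0.1677 + 2.145 + 0.18 = 2.4927.
Net systemic exposure ratio = 1 / 2.4927 = 0.40.

0.40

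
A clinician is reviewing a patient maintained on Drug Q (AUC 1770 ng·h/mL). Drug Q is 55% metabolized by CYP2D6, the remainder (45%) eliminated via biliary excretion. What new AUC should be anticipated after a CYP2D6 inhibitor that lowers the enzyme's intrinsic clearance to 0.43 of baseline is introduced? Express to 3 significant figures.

2.58 × 10³ ng·h/mL

The CYP2D6 pathway (55% of clearance) falls to 0.43× activity: 0.55 × 0.43 = 0.2365.
Non-CYP routes (45%) are unchanged.
Relative clearance = 0.2365 + 0.45 = 0.6865.
New AUC = baseline ÷ relative clearance = 1770 / 0.6865 = 2.58 × 10³ ng·h/mL.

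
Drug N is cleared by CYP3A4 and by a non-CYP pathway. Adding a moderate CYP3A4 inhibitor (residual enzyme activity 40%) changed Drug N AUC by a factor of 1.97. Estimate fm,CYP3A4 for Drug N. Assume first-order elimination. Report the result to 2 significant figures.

0.82

Write x for the fraction cleared via CYP3A4. The observed AUC change means clearance fell to 1/1.97 = 0.5076 of baseline.
Only the CYP3A4 route changed, so 0.5076 = x·0.4 + (1 − x), giving x = 0.82.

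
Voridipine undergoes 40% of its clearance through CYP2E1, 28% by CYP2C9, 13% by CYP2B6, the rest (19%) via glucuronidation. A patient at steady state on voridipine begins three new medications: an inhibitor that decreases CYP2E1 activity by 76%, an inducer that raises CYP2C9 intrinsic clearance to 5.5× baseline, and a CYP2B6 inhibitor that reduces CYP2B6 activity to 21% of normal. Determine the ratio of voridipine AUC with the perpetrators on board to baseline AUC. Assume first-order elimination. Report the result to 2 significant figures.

CYP2E1: 0.4 × 0.24 = 0.096
CYP2C9: 0.28 × 5.5 = 1.54
CYP2B6: 0.13 × 0.21 = 0.0273
Other: 0.19 (unchanged)
CL_new/CL_old = 0.096 + 1.54 + 0.0273 + 0.19 = 1.8533.
Net AUC ratio = 1 / 1.8533 = 0.54.

0.54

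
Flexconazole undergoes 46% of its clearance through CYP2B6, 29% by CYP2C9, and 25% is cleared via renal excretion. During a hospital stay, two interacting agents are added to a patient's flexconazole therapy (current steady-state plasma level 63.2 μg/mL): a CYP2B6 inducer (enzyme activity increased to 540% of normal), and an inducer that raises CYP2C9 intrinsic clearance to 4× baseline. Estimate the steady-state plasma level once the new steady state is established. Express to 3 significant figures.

CYP2B6: 0.46 × 5.4 = 2.484
CYP2C9: 0.29 × 4 = 1.16
Other: 0.25 (unchanged)
New clearance relative to baseline: 2.484 + 1.16 + 0.25 = 3.894.
New steady-state plasma level = 63.2 / 3.894 = 16.2 μg/mL (concentration scales inversely with clearance).

16.2 μg/mL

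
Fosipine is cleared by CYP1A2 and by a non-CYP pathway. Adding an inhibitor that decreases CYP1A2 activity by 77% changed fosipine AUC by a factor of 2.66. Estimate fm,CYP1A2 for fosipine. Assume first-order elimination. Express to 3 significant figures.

0.810

Write x for the fraction cleared via CYP1A2. The observed AUC change means clearance fell to 1/2.66 = 0.3759 of baseline.
Only the CYP1A2 route changed, so 0.3759 = x·0.23 + (1 − x), giving x = 0.810.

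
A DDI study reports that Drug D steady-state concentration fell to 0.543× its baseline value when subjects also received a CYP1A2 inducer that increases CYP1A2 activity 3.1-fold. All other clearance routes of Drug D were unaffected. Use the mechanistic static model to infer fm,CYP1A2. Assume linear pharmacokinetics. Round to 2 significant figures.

0.40

Write x for the fraction cleared via CYP1A2. The observed steady-state concentration change means clearance rose to 1/0.543 = 1.842 of baseline.
Only the CYP1A2 route changed, so 1.842 = x·3.1 + (1 − x), giving x = 0.40.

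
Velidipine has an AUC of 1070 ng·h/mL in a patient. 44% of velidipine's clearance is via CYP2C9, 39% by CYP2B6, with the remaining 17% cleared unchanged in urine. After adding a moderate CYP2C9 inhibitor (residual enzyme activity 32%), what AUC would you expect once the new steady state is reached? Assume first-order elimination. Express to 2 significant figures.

The CYP2C9 pathway (44% of clearance) falls to 0.32× activity: 0.44 × 0.32 = 0.1408.
CYP2B6 (39%) and the residual 17% are unaffected.
New clearance relative to baseline: 0.1408 + 0.39 + 0.17 = 0.7008.
With dosing unchanged, AUC scales as 1/CL: 1070 / 0.7008 = 1.5 × 10³ ng·h/mL.

1.5 × 10³ ng·h/mL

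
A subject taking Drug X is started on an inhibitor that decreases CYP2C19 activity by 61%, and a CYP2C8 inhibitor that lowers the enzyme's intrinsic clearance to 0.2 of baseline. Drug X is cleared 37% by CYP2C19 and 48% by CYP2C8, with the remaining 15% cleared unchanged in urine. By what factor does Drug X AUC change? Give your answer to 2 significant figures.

2.6

The CYP2C19 pathway (37% of clearance) falls to 0.39× activity: 0.37 × 0.39 = 0.1443.
The CYP2C8 pathway (48% of clearance) drops to 0.2× activity: 0.48 × 0.2 = 0.096.
Non-CYP routes (15%) are unchanged.
Relative clearance = 0.1443 + 0.096 + 0.15 = 0.3903.
AUC ∝ 1/CL: fold-change = 1 / 0.3903 = 2.6.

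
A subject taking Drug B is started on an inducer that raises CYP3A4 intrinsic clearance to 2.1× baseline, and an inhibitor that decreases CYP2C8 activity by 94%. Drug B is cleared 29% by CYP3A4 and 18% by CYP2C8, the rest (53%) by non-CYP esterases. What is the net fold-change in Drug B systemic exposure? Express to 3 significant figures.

0.870

The CYP3A4 pathway (29% of clearance) is boosted to 2.1× activity: 0.29 × 2.1 = 0.609.
The CYP2C8 pathway (18% of clearance) drops to 0.06× activity: 0.18 × 0.06 = 0.0108.
The remaining 53% of clearance is unaffected.
New clearance relative to baseline: 0.609 + 0.0108 + 0.53 = 1.1498.
Because systemic exposure varies inversely with clearance, the combined effect is 1 / 1.1498 = 0.870.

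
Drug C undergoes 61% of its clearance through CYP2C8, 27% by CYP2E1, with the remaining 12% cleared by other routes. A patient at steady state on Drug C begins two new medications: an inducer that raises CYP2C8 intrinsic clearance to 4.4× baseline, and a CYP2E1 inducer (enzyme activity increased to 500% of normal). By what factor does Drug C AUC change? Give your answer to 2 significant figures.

0.24

The CYP2C8 pathway (61% of clearance) increases to 4.4× activity: 0.61 × 4.4 = 2.684.
The CYP2E1 pathway (27% of clearance) increases to 5× activity: 0.27 × 5 = 1.35.
Non-CYP routes (12%) are unchanged.
New clearance relative to baseline: 2.684 + 1.35 + 0.12 = 4.154.
AUC ∝ 1/CL: fold-change = 1 / 4.154 = 0.24.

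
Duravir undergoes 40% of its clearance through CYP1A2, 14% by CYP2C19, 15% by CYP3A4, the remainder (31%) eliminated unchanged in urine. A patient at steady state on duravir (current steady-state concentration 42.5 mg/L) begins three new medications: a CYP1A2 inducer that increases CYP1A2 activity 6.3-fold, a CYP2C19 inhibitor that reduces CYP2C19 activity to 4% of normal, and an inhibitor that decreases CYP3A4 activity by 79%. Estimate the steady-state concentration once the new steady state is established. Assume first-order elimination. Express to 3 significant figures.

The CYP1A2 pathway (40% of clearance) is boosted to 6.3× activity: 0.4 × 6.3 = 2.52.
The CYP2C19 pathway (14% of clearance) falls to 0.04× activity: 0.14 × 0.04 = 0.0056.
The CYP3A4 pathway (15% of clearance) is reduced to 0.21× activity: 0.15 × 0.21 = 0.0315.
Non-CYP routes (31%) are unchanged.
Relative clearance = 2.52 + 0.0056 + 0.0315 + 0.31 = 2.8671.
Steady-state concentration ∝ 1/CL: new value = 42.5 / 2.8671 = 14.8 mg/L.

14.8 mg/L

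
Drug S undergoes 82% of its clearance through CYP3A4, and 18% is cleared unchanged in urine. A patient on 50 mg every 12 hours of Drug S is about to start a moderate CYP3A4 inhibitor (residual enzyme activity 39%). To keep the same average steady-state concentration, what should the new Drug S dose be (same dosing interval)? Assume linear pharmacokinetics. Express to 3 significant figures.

25.0 mg

The CYP3A4 pathway (82% of clearance) drops to 0.39× activity: 0.82 × 0.39 = 0.3198.
The remaining 18% of clearance is unaffected.
CL_new/CL_old = 0.3198 + 0.18 = 0.4998.
Exposure is unchanged when dose changes in proportion to clearance. New dose = 50 mg × 0.4998 = 25.0 mg.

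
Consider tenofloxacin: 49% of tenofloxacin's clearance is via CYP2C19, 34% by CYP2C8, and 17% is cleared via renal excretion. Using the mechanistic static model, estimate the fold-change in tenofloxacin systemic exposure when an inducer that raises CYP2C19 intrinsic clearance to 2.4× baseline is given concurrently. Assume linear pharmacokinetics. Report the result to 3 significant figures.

0.593

CYP2C19: 0.49 × 2.4 = 1.176
CYP2C8: 0.34 (unchanged)
Other: 0.17 (unchanged)
Relative clearance = 1.176 + 0.34 + 0.17 = 1.686.
Systemic exposure is inversely proportional to clearance, so the fold-change is 1 / 1.686 = 0.593.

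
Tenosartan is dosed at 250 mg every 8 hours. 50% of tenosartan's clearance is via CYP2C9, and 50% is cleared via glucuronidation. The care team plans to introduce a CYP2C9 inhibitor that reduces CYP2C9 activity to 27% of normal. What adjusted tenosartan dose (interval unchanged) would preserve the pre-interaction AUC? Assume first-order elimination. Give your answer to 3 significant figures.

159 mg

CYP2C9: 0.5 × 0.27 = 0.135
Other: 0.5 (unchanged)
Relative clearance = 0.135 + 0.5 = 0.635.
Css,avg = (dose rate)/CL, so holding Css fixed requires dose ∝ CL: 250 × 0.635 = 159 mg.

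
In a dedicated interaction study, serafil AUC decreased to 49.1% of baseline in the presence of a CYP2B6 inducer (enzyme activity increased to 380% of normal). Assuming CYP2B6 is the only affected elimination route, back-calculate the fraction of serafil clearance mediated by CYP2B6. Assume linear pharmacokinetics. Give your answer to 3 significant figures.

0.370

Write x for the fraction cleared via CYP2B6. The observed AUC change means clearance rose to 1/0.491 = 2.037 of baseline.
Setting x·3.8 + (1 − x) = 2.037 and solving: x = (2.037 − 1)/(3.8 − 1) = 0.370.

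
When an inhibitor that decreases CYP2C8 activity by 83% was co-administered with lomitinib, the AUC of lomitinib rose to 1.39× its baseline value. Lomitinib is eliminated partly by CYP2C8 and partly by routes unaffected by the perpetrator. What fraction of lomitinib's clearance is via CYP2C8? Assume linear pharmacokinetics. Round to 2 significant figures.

0.34

CL'/CL = 1 / 1.39 = 0.7194
0.17·fm + (1 − fm) = 0.7194
fm = (0.7194 − 1) / (0.17 − 1) = 0.34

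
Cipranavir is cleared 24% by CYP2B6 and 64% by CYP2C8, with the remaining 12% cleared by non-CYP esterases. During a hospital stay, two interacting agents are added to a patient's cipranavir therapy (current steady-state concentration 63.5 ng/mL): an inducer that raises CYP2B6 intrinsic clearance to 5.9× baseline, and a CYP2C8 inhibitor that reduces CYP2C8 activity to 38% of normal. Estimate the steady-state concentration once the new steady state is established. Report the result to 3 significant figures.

35.7 ng/mL

The CYP2B6 pathway (24% of clearance) rises to 5.9× activity: 0.24 × 5.9 = 1.416.
The CYP2C8 pathway (64% of clearance) is reduced to 0.38× activity: 0.64 × 0.38 = 0.2432.
The remaining 12% of clearance is unaffected.
New clearance relative to baseline: 1.416 + 0.2432 + 0.12 = 1.7792.
Steady-state concentration ∝ 1/CL: new value = 63.5 / 1.7792 = 35.7 ng/mL.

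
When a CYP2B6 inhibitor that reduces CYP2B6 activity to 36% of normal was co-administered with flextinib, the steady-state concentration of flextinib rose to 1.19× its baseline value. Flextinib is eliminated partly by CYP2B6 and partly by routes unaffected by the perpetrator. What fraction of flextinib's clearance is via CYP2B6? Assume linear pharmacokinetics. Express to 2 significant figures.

Write x for the fraction cleared via CYP2B6. The observed steady-state concentration change means clearance fell to 1/1.19 = 0.8403 of baseline.
Only the CYP2B6 route changed, so 0.8403 = x·0.36 + (1 − x), giving x = 0.25.

0.25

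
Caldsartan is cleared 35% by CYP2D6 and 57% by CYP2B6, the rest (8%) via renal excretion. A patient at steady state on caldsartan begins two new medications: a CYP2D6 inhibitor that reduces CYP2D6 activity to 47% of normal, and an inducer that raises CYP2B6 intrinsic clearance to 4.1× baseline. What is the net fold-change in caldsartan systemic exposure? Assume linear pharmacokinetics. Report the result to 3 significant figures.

CYP2D6: 0.35 × 0.47 = 0.1645
CYP2B6: 0.57 × 4.1 = 2.337
Other: 0.08 (unchanged)
CL_new/CL_old = 0.1645 + 2.337 + 0.08 = 2.5815.
Systemic exposure ∝ 1/CL: fold-change = 1 / 2.5815 = 0.387.

0.387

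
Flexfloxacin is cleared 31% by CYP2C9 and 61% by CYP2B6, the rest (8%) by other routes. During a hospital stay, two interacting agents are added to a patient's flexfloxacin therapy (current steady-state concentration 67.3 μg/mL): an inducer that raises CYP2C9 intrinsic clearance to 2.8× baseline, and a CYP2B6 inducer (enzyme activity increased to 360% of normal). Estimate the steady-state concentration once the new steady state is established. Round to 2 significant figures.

CYP2C9: 0.31 × 2.8 = 0.868
CYP2B6: 0.61 × 3.6 = 2.196
Other: 0.08 (unchanged)
CL_new/CL_old = 0.868 + 2.196 + 0.08 = 3.144.
Steady-state concentration ∝ 1/CL: new value = 67.3 / 3.144 = 21 μg/mL.

21 μg/mL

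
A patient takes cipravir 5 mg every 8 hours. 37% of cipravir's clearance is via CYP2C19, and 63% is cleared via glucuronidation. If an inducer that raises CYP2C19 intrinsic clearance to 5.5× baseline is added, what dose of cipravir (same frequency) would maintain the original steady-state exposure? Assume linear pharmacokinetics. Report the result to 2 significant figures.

CYP2C19: 0.37 × 5.5 = 2.035
Other: 0.63 (unchanged)
CL_new/CL_old = 2.035 + 0.63 = 2.665.
Css,avg = (dose rate)/CL, so holding Css fixed requires dose ∝ CL: 5 × 2.665 = 13 mg.

13 mg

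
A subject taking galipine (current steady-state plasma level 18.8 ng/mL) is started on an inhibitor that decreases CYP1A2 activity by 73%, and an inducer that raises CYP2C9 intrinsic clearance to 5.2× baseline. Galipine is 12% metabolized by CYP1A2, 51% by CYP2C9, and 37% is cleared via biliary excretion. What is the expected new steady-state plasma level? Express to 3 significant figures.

The CYP1A2 pathway (12% of clearance) falls to 0.27× activity: 0.12 × 0.27 = 0.0324.
The CYP2C9 pathway (51% of clearance) increases to 5.2× activity: 0.51 × 5.2 = 2.652.
Non-CYP routes (37%) are unchanged.
Relative clearance = 0.0324 + 2.652 + 0.37 = 3.0544.
Dividing the baseline by the relative clearance: 18.8 / 3.0544 = 6.16 ng/mL.

6.16 ng/mL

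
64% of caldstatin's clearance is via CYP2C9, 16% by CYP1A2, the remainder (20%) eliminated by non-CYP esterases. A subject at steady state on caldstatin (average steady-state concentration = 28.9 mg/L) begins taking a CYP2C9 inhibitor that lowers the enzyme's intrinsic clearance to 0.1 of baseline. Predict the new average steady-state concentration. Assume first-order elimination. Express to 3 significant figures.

68.2 mg/L

CYP2C9: 0.64 × 0.1 = 0.064
CYP1A2: 0.16 (unchanged)
Other: 0.2 (unchanged)
CL_new/CL_old = 0.064 + 0.16 + 0.2 = 0.424.
New average steady-state concentration = baseline ÷ relative clearance = 28.9 / 0.424 = 68.2 mg/L.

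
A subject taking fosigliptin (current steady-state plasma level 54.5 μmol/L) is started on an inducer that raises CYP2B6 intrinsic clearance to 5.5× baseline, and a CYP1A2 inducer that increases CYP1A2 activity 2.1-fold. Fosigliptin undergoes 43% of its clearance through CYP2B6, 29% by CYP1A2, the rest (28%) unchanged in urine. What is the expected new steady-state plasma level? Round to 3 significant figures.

16.7 μmol/L

CYP2B6: 0.43 × 5.5 = 2.365
CYP1A2: 0.29 × 2.1 = 0.609
Other: 0.28 (unchanged)
New clearance relative to baseline: 2.365 + 0.609 + 0.28 = 3.254.
New steady-state plasma level = 54.5 / 3.254 = 16.7 μmol/L (concentration scales inversely with clearance).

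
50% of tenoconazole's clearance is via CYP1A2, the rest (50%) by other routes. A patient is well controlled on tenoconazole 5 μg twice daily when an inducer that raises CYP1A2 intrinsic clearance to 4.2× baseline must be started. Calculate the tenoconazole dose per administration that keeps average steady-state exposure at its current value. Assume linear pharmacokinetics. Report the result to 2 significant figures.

13 μg

The CYP1A2 pathway (50% of clearance) is boosted to 4.2× activity: 0.5 × 4.2 = 2.1.
Non-CYP routes (50%) are unchanged.
New clearance relative to baseline: 2.1 + 0.5 = 2.6.
Exposure is unchanged when dose changes in proportion to clearance. New dose = 5 μg × 2.6 = 13 μg.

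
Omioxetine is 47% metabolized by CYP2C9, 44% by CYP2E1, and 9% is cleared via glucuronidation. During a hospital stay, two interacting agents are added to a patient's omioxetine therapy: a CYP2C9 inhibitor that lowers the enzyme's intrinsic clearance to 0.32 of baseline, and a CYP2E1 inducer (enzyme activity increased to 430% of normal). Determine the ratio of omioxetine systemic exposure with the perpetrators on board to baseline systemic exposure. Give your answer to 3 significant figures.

0.469

CYP2C9: 0.47 × 0.32 = 0.1504
CYP2E1: 0.44 × 4.3 = 1.892
Other: 0.09 (unchanged)
Relative clearance = 0.1504 + 1.892 + 0.09 = 2.1324.
Because systemic exposure varies inversely with clearance, the combined effect is 1 / 2.1324 = 0.469.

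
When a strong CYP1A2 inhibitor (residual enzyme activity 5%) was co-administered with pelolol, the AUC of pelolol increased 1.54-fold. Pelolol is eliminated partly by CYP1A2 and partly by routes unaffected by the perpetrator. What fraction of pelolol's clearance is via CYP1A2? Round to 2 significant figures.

CL'/CL = 1 / 1.54 = 0.6494
0.05·fm + (1 − fm) = 0.6494
fm = (0.6494 − 1) / (0.05 − 1) = 0.37

0.37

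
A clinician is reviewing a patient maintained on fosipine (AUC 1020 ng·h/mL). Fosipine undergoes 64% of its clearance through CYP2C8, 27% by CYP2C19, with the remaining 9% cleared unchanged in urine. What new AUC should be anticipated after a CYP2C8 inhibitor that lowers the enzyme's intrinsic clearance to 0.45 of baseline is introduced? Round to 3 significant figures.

The CYP2C8 pathway (64% of clearance) is reduced to 0.45× activity: 0.64 × 0.45 = 0.288.
CYP2C19 (27%) and the residual 9% are unaffected.
New clearance relative to baseline: 0.288 + 0.27 + 0.09 = 0.648.
AUC ∝ 1/CL, so new value = 1020 / 0.648 = 1.57 × 10³ ng·h/mL.

1.57 × 10³ ng·h/mL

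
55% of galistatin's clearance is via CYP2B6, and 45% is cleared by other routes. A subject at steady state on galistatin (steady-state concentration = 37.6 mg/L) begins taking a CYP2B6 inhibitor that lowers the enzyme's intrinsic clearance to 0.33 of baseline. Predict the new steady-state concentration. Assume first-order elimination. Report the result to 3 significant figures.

CYP2B6: 0.55 × 0.33 = 0.1815
Other: 0.45 (unchanged)
New clearance relative to baseline: 0.1815 + 0.45 = 0.6315.
New steady-state concentration = baseline ÷ relative clearance = 37.6 / 0.6315 = 59.5 mg/L.

59.5 mg/L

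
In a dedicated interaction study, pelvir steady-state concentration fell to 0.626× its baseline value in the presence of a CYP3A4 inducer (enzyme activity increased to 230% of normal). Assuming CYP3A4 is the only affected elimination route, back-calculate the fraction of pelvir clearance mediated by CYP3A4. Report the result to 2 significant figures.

0.46

Let fm be the CYP3A4 fraction. New clearance relative to baseline = fm × 2.3 + (1 − fm).
Steady-state concentration ratio = 1 / (new CL fraction), so new CL fraction = 1 / 0.626 = 1.597.
fm × 2.3 + 1 − fm = 1.597  ⇒  fm × (2.3 − 1) = 0.5974  ⇒  fm = 0.46.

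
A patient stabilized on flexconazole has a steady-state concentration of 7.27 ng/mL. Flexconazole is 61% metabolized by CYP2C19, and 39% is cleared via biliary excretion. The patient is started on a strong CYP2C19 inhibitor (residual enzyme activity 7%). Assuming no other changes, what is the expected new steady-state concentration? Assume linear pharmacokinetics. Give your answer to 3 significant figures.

16.8 ng/mL

The CYP2C19 pathway (61% of clearance) drops to 0.07× activity: 0.61 × 0.07 = 0.0427.
The remaining 39% of clearance is unaffected.
CL_new/CL_old = 0.0427 + 0.39 = 0.4327.
Steady-state concentration ∝ 1/CL, so new value = 7.27 / 0.4327 = 16.8 ng/mL.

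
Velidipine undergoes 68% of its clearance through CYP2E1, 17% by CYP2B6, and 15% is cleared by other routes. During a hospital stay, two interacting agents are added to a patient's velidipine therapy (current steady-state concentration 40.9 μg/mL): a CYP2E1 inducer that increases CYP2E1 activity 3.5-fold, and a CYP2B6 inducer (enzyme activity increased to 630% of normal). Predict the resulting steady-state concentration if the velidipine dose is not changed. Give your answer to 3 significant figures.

11.4 μg/mL

The CYP2E1 pathway (68% of clearance) is boosted to 3.5× activity: 0.68 × 3.5 = 2.38.
The CYP2B6 pathway (17% of clearance) rises to 6.3× activity: 0.17 × 6.3 = 1.071.
The remaining 15% of clearance is unaffected.
New clearance relative to baseline: 2.38 + 1.071 + 0.15 = 3.601.
New steady-state concentration = 40.9 / 3.601 = 11.4 μg/mL (concentration scales inversely with clearance).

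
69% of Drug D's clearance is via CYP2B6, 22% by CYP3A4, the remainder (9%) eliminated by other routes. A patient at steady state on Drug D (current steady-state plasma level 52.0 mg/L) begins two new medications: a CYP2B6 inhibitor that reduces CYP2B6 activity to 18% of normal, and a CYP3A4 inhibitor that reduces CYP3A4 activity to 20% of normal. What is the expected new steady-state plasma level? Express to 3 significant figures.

CYP2B6: 0.69 × 0.18 = 0.1242
CYP3A4: 0.22 × 0.2 = 0.044
Other: 0.09 (unchanged)
New clearance relative to baseline: 0.1242 + 0.044 + 0.09 = 0.2582.
New steady-state plasma level = 52.0 / 0.2582 = 201 mg/L (concentration scales inversely with clearance).

201 mg/L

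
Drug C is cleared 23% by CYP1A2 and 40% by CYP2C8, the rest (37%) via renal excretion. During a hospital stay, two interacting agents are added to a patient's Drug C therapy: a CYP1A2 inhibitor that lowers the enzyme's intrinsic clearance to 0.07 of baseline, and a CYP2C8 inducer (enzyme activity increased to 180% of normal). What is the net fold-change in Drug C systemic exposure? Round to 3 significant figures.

0.904

CYP1A2: 0.23 × 0.07 = 0.0161
CYP2C8: 0.4 × 1.8 = 0.72
Other: 0.37 (unchanged)
CL_new/CL_old = 0.0161 + 0.72 + 0.37 = 1.1061.
Systemic exposure ∝ 1/CL: fold-change = 1 / 1.1061 = 0.904.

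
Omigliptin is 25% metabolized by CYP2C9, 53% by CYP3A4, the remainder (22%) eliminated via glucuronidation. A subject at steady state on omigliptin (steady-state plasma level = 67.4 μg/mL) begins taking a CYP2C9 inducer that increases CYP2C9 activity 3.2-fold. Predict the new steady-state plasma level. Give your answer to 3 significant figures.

The CYP2C9 pathway (25% of clearance) is boosted to 3.2× activity: 0.25 × 3.2 = 0.8.
CYP3A4 (53%) and the residual 22% are unaffected.
CL_new/CL_old = 0.8 + 0.53 + 0.22 = 1.55.
Steady-state plasma level ∝ 1/CL, so new value = 67.4 / 1.55 = 43.5 μg/mL.

43.5 μg/mL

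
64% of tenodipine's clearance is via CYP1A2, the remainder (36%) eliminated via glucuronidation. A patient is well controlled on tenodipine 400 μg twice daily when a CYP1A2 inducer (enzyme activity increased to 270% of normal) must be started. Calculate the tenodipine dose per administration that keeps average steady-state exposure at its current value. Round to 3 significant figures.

The CYP1A2 pathway (64% of clearance) increases to 2.7× activity: 0.64 × 2.7 = 1.728.
The remaining 36% of clearance is unaffected.
CL_new/CL_old = 1.728 + 0.36 = 2.088.
To maintain the same steady-state level, dose must scale with clearance: new dose = 400 × 2.088 = 835 μg.

835 μg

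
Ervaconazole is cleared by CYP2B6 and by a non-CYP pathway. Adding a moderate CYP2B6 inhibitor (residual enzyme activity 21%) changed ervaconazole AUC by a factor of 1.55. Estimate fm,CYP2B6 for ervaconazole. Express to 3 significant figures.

CL'/CL = 1 / 1.55 = 0.6452
0.21·fm + (1 − fm) = 0.6452
fm = (0.6452 − 1) / (0.21 − 1) = 0.449

0.449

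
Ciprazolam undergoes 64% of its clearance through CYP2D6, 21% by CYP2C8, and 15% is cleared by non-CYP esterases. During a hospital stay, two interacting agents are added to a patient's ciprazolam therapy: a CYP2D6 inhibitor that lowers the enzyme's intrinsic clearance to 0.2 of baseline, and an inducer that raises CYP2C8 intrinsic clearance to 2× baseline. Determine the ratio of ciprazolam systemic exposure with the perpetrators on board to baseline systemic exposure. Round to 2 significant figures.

The CYP2D6 pathway (64% of clearance) falls to 0.2× activity: 0.64 × 0.2 = 0.128.
The CYP2C8 pathway (21% of clearance) rises to 2× activity: 0.21 × 2 = 0.42.
Non-CYP routes (15%) are unchanged.
Relative clearance = 0.128 + 0.42 + 0.15 = 0.698.
Because systemic exposure varies inversely with clearance, the combined effect is 1 / 0.698 = 1.4.

1.4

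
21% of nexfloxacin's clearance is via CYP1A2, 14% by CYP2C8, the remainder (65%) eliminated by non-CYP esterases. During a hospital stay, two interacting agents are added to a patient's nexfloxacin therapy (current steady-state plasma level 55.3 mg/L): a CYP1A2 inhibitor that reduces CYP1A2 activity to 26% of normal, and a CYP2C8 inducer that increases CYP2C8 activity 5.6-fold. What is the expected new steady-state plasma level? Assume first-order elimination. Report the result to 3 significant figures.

The CYP1A2 pathway (21% of clearance) falls to 0.26× activity: 0.21 × 0.26 = 0.0546.
The CYP2C8 pathway (14% of clearance) rises to 5.6× activity: 0.14 × 5.6 = 0.784.
Non-CYP routes (65%) are unchanged.
CL_new/CL_old = 0.0546 + 0.784 + 0.65 = 1.4886.
Steady-state plasma level ∝ 1/CL: new value = 55.3 / 1.4886 = 37.1 mg/L.

37.1 mg/L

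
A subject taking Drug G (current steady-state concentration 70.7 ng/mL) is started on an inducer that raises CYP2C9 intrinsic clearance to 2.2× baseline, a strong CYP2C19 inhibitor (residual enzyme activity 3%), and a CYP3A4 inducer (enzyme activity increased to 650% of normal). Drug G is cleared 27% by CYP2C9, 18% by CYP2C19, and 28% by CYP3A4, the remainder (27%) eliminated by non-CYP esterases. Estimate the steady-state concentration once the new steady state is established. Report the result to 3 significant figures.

CYP2C9: 0.27 × 2.2 = 0.594
CYP2C19: 0.18 × 0.03 = 0.0054
CYP3A4: 0.28 × 6.5 = 1.82
Other: 0.27 (unchanged)
Relative clearance = 0.594 + 0.0054 + 1.82 + 0.27 = 2.6894.
New steady-state concentration = 70.7 / 2.6894 = 26.3 ng/mL (concentration scales inversely with clearance).

26.3 ng/mL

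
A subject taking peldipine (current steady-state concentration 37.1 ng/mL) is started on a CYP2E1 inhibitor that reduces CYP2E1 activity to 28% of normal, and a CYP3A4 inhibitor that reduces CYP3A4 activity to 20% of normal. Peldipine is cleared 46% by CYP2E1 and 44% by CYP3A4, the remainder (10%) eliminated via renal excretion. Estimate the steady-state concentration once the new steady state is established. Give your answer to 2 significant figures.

1.2 × 10² ng/mL

The CYP2E1 pathway (46% of clearance) is reduced to 0.28× activity: 0.46 × 0.28 = 0.1288.
The CYP3A4 pathway (44% of clearance) drops to 0.2× activity: 0.44 × 0.2 = 0.088.
Non-CYP routes (10%) are unchanged.
CL_new/CL_old = 0.1288 + 0.088 + 0.1 = 0.3168.
Steady-state concentration ∝ 1/CL: new value = 37.1 / 0.3168 = 1.2 × 10² ng/mL.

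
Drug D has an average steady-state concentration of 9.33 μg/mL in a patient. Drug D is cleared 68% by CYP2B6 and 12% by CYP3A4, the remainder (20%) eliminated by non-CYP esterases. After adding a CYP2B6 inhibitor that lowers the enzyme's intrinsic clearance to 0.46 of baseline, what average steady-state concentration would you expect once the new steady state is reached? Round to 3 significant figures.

CYP2B6: 0.68 × 0.46 = 0.3128
CYP3A4: 0.12 (unchanged)
Other: 0.2 (unchanged)
Relative clearance = 0.3128 + 0.12 + 0.2 = 0.6328.
With dosing unchanged, average steady-state concentration scales as 1/CL: 9.33 / 0.6328 = 14.7 μg/mL.

14.7 μg/mL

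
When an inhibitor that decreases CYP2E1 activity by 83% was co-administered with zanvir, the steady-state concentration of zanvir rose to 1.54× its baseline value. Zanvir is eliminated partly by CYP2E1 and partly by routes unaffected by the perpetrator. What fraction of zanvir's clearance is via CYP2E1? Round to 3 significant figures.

0.422

Let x = fm,CYP2E1. Because steady-state concentration ∝ 1/CL, relative clearance fell to 1/1.54 = 0.6494.
Only the CYP2E1 route changed, so 0.6494 = x·0.17 + (1 − x), giving x = 0.422.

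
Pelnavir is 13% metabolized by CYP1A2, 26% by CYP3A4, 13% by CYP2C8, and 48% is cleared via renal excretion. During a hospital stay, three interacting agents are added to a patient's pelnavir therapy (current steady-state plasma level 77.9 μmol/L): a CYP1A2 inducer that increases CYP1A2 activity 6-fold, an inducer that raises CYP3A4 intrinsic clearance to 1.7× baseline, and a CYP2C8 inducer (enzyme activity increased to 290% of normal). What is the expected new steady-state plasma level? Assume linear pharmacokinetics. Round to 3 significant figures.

The CYP1A2 pathway (13% of clearance) is boosted to 6× activity: 0.13 × 6 = 0.78.
The CYP3A4 pathway (26% of clearance) increases to 1.7× activity: 0.26 × 1.7 = 0.442.
The CYP2C8 pathway (13% of clearance) rises to 2.9× activity: 0.13 × 2.9 = 0.377.
The remaining 48% of clearance is unaffected.
CL_new/CL_old = 0.78 + 0.442 + 0.377 + 0.48 = 2.079.
Dividing the baseline by the relative clearance: 77.9 / 2.079 = 37.5 μmol/L.

37.5 μmol/L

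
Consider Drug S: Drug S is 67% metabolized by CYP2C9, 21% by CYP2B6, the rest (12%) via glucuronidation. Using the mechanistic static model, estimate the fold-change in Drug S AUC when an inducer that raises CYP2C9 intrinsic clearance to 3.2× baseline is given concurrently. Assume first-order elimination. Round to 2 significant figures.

The CYP2C9 pathway (67% of clearance) increases to 3.2× activity: 0.67 × 3.2 = 2.144.
CYP2B6 (21%) and the residual 12% are unaffected.
CL_new/CL_old = 2.144 + 0.21 + 0.12 = 2.474.
AUC is inversely proportional to clearance, so the fold-change is 1 / 2.474 = 0.40.

0.40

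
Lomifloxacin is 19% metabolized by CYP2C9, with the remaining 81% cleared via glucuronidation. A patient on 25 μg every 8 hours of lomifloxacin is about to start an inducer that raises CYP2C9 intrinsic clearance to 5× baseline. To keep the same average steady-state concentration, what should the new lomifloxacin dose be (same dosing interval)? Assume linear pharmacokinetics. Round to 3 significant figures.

44.0 μg

The CYP2C9 pathway (19% of clearance) rises to 5× activity: 0.19 × 5 = 0.95.
The remaining 81% of clearance is unaffected.
Relative clearance = 0.95 + 0.81 = 1.76.
Exposure is unchanged when dose changes in proportion to clearance. New dose = 25 μg × 1.76 = 44.0 μg.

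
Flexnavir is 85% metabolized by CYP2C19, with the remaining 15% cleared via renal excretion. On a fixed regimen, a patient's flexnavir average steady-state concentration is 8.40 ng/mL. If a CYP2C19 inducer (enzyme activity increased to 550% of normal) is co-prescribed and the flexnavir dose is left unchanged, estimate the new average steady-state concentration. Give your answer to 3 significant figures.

1.74 ng/mL

The CYP2C19 pathway (85% of clearance) rises to 5.5× activity: 0.85 × 5.5 = 4.675.
Non-CYP routes (15%) are unchanged.
New clearance relative to baseline: 4.675 + 0.15 = 4.825.
With dosing unchanged, average steady-state concentration scales as 1/CL: 8.40 / 4.825 = 1.74 ng/mL.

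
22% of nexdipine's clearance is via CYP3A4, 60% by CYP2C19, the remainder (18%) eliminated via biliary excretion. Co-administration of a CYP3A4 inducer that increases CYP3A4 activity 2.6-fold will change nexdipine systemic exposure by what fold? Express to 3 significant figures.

The CYP3A4 pathway (22% of clearance) rises to 2.6× activity: 0.22 × 2.6 = 0.572.
CYP2C19 (60%) and the residual 18% are unaffected.
CL_new/CL_old = 0.572 + 0.6 + 0.18 = 1.352.
Systemic exposure is inversely proportional to clearance, so the fold-change is 1 / 1.352 = 0.740.

0.740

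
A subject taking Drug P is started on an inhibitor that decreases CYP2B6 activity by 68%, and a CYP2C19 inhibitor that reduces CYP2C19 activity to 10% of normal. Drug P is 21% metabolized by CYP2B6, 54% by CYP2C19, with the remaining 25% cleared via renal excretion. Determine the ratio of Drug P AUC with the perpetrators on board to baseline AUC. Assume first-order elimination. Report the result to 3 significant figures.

The CYP2B6 pathway (21% of clearance) drops to 0.32× activity: 0.21 × 0.32 = 0.0672.
The CYP2C19 pathway (54% of clearance) is reduced to 0.1× activity: 0.54 × 0.1 = 0.054.
The remaining 25% of clearance is unaffected.
Relative clearance = 0.0672 + 0.054 + 0.25 = 0.3712.
Because AUC varies inversely with clearance, the combined effect is 1 / 0.3712 = 2.69.

2.69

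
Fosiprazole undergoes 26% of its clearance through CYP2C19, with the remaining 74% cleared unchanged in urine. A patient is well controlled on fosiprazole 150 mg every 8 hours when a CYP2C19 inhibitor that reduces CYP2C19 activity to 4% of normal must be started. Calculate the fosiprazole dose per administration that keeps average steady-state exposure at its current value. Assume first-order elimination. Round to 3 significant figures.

The CYP2C19 pathway (26% of clearance) falls to 0.04× activity: 0.26 × 0.04 = 0.0104.
The remaining 74% of clearance is unaffected.
Relative clearance = 0.0104 + 0.74 = 0.7504.
To maintain the same steady-state level, dose must scale with clearance: new dose = 150 × 0.7504 = 113 mg.

113 mg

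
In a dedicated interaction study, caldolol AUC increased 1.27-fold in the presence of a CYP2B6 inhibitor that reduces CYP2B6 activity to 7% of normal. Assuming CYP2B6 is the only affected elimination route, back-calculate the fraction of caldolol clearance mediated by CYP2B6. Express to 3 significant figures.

0.229

Write x for the fraction cleared via CYP2B6. The observed AUC change means clearance fell to 1/1.27 = 0.7874 of baseline.
Only the CYP2B6 route changed, so 0.7874 = x·0.07 + (1 − x), giving x = 0.229.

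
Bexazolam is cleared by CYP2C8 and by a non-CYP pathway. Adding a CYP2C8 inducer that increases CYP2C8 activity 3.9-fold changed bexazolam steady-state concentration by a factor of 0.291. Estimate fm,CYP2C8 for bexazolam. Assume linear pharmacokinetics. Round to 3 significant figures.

Write x for the fraction cleared via CYP2C8. The observed steady-state concentration change means clearance rose to 1/0.291 = 3.436 of baseline.
Only the CYP2C8 route changed, so 3.436 = x·3.9 + (1 − x), giving x = 0.840.

0.840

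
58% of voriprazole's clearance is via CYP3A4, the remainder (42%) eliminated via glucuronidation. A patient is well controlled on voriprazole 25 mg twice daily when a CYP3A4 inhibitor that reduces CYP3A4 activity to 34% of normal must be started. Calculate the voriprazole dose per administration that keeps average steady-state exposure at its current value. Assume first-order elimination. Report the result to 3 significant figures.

15.4 mg

The CYP3A4 pathway (58% of clearance) drops to 0.34× activity: 0.58 × 0.34 = 0.1972.
The remaining 42% of clearance is unaffected.
New clearance relative to baseline: 0.1972 + 0.42 = 0.6172.
Exposure is unchanged when dose changes in proportion to clearance. New dose = 25 mg × 0.6172 = 15.4 mg.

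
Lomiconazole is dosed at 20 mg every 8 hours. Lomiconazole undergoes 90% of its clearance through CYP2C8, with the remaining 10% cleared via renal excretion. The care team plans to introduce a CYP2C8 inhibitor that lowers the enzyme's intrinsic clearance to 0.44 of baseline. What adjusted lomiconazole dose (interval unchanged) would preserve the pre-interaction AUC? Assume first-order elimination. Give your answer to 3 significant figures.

9.92 mg

CYP2C8: 0.9 × 0.44 = 0.396
Other: 0.1 (unchanged)
CL_new/CL_old = 0.396 + 0.1 = 0.496.
Css,avg = (dose rate)/CL, so holding Css fixed requires dose ∝ CL: 20 × 0.496 = 9.92 mg.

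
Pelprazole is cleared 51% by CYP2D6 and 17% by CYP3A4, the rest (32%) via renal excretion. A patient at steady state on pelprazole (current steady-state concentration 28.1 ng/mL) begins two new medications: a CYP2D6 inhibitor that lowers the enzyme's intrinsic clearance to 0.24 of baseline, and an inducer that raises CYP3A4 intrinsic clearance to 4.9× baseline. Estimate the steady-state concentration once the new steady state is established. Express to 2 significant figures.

CYP2D6: 0.51 × 0.24 = 0.1224
CYP3A4: 0.17 × 4.9 = 0.833
Other: 0.32 (unchanged)
Relative clearance = 0.1224 + 0.833 + 0.32 = 1.2754.
New steady-state concentration = 28.1 / 1.2754 = 22 ng/mL (concentration scales inversely with clearance).

22 ng/mL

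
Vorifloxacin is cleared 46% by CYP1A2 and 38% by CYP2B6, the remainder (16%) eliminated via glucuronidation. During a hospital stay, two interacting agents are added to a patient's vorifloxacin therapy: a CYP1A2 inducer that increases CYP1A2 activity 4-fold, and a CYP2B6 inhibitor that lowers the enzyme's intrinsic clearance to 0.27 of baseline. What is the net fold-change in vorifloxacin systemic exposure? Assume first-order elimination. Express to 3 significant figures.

CYP1A2: 0.46 × 4 = 1.84
CYP2B6: 0.38 × 0.27 = 0.1026
Other: 0.16 (unchanged)
Relative clearance = 1.84 + 0.1026 + 0.16 = 2.1026.
Systemic exposure ∝ 1/CL: fold-change = 1 / 2.1026 = 0.476.

0.476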